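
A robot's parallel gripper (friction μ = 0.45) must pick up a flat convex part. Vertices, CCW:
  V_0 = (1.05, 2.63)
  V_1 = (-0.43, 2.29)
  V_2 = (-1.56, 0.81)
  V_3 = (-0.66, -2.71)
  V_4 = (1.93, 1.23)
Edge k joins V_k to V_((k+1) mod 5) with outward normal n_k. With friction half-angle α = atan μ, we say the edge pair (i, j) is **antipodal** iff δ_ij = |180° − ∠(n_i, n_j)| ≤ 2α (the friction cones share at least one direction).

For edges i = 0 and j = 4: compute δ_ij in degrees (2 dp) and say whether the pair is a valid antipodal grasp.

α = atan 0.45 = 24.23°;  2α = 48.46°
edge 0: e_0 = (-1.48, -0.34);  n_0 = (-0.2239, +0.9746)
edge 4: e_4 = (-0.88, +1.40);  n_4 = (+0.8466, +0.5322)
∠(n_0, n_4) = 70.79°
δ = |180° − 70.79°| = 109.21°
109.21° > 2α = 48.46°  →  invalid

δ = 109.21°, invalid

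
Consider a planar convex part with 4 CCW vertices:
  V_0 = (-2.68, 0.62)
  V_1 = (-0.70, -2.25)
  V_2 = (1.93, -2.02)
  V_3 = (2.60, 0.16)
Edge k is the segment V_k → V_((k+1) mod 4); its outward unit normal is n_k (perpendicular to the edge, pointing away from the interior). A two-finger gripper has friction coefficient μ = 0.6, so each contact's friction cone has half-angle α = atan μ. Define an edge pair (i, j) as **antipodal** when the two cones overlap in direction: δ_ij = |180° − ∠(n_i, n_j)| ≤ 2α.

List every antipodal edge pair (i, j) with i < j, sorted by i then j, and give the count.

α = atan 0.6 = 30.96°;  2α = 61.93°
n_0 = (-0.8231, -0.5679)
n_1 = (+0.0871, -0.9962)
n_2 = (+0.9559, -0.2938)
n_3 = (+0.0868, +0.9962)
  (0,1): δ = 119.60°  ·
  (0,2): δ = 51.69°  ✓
  (0,3): δ = 50.42°  ✓
  (1,2): δ = 112.08°  ·
  (1,3): δ = 9.98°  ✓
  (2,3): δ = 77.89°  ·
antipodal pairs: 3

count = 3; pairs: (0,2), (0,3), (1,3)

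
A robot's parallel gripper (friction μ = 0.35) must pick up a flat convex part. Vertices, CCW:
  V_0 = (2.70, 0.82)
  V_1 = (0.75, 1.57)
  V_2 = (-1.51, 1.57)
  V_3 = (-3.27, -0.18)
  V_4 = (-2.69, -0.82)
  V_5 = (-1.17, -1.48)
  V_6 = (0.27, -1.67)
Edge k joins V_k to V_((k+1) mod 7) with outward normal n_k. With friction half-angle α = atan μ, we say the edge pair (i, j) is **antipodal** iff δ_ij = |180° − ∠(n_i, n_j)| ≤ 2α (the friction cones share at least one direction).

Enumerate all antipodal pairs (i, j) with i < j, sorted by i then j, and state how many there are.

α = atan 0.35 = 19.29°;  2α = 38.58°
n_0 = (+0.3590, +0.9333)
n_1 = (+0.0000, +1.0000)
n_2 = (-0.7051, +0.7091)
n_3 = (-0.7410, -0.6715)
n_4 = (-0.3983, -0.9173)
n_5 = (-0.1308, -0.9914)
n_6 = (+0.7157, -0.6984)
  (0,1): δ = 158.96°  ·
  (0,2): δ = 114.13°  ·
  (0,3): δ = 26.78°  ✓
  (0,4): δ = 2.43°  ✓
  (0,5): δ = 13.52°  ✓
  (0,6): δ = 66.74°  ·
  (1,2): δ = 135.16°  ·
  (1,3): δ = 47.82°  ·
  (1,4): δ = 23.47°  ✓
  (1,5): δ = 7.52°  ✓
  (1,6): δ = 45.70°  ·
  (2,3): δ = 92.65°  ·
  (2,4): δ = 68.31°  ·
  (2,5): δ = 52.35°  ·
  (2,6): δ = 0.86°  ✓
  (3,4): δ = 155.66°  ·
  (3,5): δ = 139.70°  ·
  (3,6): δ = 86.49°  ·
  (4,5): δ = 164.05°  ·
  (4,6): δ = 110.83°  ·
  (5,6): δ = 126.78°  ·
antipodal pairs: 6

count = 6; pairs: (0,3), (0,4), (0,5), (1,4), (1,5), (2,6)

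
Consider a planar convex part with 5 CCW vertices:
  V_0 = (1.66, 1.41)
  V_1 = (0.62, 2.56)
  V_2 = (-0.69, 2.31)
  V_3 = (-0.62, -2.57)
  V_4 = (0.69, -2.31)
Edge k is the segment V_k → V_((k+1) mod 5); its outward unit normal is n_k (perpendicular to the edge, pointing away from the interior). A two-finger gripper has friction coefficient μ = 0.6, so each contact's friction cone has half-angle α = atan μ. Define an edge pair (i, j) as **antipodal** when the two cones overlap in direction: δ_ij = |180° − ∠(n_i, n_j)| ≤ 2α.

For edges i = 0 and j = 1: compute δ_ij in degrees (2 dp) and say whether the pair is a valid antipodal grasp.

δ = 121.32°, invalid

α = atan 0.6 = 30.96°;  2α = 61.93°
edge 0: e_0 = (-1.04, +1.15);  n_0 = (+0.7417, +0.6707)
edge 1: e_1 = (-1.31, -0.25);  n_1 = (-0.1875, +0.9823)
∠(n_0, n_1) = 58.68°
δ = |180° − 58.68°| = 121.32°
121.32° > 2α = 61.93°  →  invalid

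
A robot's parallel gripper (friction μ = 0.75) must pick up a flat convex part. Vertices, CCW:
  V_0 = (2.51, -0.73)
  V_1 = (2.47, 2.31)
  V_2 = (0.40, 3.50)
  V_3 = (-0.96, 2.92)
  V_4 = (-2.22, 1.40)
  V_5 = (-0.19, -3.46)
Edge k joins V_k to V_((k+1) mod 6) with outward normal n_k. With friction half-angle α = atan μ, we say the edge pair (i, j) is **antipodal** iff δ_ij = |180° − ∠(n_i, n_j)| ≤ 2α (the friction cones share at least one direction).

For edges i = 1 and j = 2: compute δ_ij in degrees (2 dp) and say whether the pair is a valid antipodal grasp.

δ = 127.01°, invalid

α = atan 0.75 = 36.87°;  2α = 73.74°
edge 1: e_1 = (-2.07, +1.19);  n_1 = (+0.4984, +0.8670)
edge 2: e_2 = (-1.36, -0.58);  n_2 = (-0.3923, +0.9198)
∠(n_1, n_2) = 52.99°
δ = |180° − 52.99°| = 127.01°
127.01° > 2α = 73.74°  →  invalid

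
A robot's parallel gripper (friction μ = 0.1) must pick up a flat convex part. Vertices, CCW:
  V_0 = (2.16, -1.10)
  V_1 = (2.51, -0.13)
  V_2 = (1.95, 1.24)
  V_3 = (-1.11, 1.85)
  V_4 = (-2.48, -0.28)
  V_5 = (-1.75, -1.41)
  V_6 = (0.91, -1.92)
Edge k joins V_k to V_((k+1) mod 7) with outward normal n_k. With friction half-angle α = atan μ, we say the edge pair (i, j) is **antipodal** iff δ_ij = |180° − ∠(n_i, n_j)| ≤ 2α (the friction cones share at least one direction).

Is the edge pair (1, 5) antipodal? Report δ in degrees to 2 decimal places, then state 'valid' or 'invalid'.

α = atan 0.1 = 5.71°;  2α = 11.42°
edge 1: e_1 = (-0.56, +1.37);  n_1 = (+0.9257, +0.3784)
edge 5: e_5 = (+2.66, -0.51);  n_5 = (-0.1883, -0.9821)
∠(n_1, n_5) = 123.09°
δ = |180° − 123.09°| = 56.91°
56.91° > 2α = 11.42°  →  invalid

δ = 56.91°, invalid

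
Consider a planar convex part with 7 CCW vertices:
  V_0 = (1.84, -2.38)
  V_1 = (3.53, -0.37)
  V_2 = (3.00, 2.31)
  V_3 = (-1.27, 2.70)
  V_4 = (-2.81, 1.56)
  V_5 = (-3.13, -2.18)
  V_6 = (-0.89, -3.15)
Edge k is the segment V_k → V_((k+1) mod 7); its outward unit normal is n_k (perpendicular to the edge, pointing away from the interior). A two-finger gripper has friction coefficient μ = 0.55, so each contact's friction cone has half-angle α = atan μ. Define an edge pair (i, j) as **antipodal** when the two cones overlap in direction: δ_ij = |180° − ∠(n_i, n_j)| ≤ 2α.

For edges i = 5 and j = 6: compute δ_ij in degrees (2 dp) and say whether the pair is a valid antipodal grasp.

α = atan 0.55 = 28.81°;  2α = 57.62°
edge 5: e_5 = (+2.24, -0.97);  n_5 = (-0.3974, -0.9177)
edge 6: e_6 = (+2.73, +0.77);  n_6 = (+0.2715, -0.9624)
∠(n_5, n_6) = 39.17°
δ = |180° − 39.17°| = 140.83°
140.83° > 2α = 57.62°  →  invalid

δ = 140.83°, invalid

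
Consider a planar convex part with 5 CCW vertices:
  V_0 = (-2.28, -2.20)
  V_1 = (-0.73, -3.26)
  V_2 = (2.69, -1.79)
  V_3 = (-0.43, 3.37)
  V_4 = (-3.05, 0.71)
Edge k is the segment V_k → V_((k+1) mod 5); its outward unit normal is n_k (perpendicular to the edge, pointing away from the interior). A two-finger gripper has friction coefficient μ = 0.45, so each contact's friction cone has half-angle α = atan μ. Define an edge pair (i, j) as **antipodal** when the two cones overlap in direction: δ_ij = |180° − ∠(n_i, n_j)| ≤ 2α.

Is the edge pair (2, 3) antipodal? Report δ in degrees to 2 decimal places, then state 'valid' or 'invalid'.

α = atan 0.45 = 24.23°;  2α = 48.46°
edge 2: e_2 = (-3.12, +5.16);  n_2 = (+0.8557, +0.5174)
edge 3: e_3 = (-2.62, -2.66);  n_3 = (-0.7124, +0.7017)
∠(n_2, n_3) = 104.27°
δ = |180° − 104.27°| = 75.73°
75.73° > 2α = 48.46°  →  invalid

δ = 75.73°, invalid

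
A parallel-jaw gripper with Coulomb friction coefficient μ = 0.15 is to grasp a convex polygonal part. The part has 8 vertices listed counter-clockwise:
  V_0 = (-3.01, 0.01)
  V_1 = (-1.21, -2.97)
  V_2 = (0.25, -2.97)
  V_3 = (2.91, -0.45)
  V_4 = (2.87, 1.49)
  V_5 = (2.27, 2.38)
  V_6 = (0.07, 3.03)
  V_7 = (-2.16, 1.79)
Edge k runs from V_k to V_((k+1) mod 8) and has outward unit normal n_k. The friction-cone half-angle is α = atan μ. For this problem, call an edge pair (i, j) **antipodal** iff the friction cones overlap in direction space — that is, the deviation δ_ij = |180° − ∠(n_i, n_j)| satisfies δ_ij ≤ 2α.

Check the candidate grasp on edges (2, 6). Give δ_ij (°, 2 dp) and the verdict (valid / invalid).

δ = 14.38°, valid

α = atan 0.15 = 8.53°;  2α = 17.06°
edge 2: e_2 = (+2.66, +2.52);  n_2 = (+0.6877, -0.7260)
edge 6: e_6 = (-2.23, -1.24);  n_6 = (-0.4860, +0.8740)
∠(n_2, n_6) = 165.62°
δ = |180° − 165.62°| = 14.38°
14.38° ≤ 2α = 17.06°  →  valid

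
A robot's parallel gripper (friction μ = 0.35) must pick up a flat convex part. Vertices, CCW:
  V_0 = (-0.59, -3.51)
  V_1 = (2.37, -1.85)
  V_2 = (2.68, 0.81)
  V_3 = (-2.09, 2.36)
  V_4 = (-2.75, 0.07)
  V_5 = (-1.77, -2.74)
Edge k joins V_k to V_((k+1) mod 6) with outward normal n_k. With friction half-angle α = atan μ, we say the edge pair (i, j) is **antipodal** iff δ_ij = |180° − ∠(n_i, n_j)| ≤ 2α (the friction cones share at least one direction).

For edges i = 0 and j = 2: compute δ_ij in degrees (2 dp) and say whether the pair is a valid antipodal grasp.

α = atan 0.35 = 19.29°;  2α = 38.58°
edge 0: e_0 = (+2.96, +1.66);  n_0 = (+0.4891, -0.8722)
edge 2: e_2 = (-4.77, +1.55);  n_2 = (+0.3090, +0.9510)
∠(n_0, n_2) = 132.71°
δ = |180° − 132.71°| = 47.29°
47.29° > 2α = 38.58°  →  invalid

δ = 47.29°, invalid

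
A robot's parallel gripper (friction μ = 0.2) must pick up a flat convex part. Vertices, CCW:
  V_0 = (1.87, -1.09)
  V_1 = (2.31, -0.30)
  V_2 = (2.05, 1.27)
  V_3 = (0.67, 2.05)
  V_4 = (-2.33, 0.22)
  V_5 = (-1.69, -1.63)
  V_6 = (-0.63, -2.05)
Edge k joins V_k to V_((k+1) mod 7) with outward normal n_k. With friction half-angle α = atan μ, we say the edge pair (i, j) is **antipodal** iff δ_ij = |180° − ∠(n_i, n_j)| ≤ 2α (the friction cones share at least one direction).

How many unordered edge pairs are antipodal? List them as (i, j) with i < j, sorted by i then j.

count = 3; pairs: (1,4), (2,5), (3,6)

α = atan 0.2 = 11.31°;  2α = 22.62°
n_0 = (+0.8736, -0.4866)
n_1 = (+0.9866, +0.1634)
n_2 = (+0.4921, +0.8706)
n_3 = (-0.5208, +0.8537)
n_4 = (-0.9450, -0.3269)
n_5 = (-0.3684, -0.9297)
n_6 = (+0.3585, -0.9335)
  (0,1): δ = 141.48°  ·
  (0,2): δ = 90.36°  ·
  (0,3): δ = 29.50°  ·
  (0,4): δ = 48.20°  ·
  (0,5): δ = 97.50°  ·
  (0,6): δ = 140.12°  ·
  (1,2): δ = 128.88°  ·
  (1,3): δ = 68.02°  ·
  (1,4): δ = 9.68°  ✓
  (1,5): δ = 58.98°  ·
  (1,6): δ = 101.60°  ·
  (2,3): δ = 119.14°  ·
  (2,4): δ = 41.44°  ·
  (2,5): δ = 7.86°  ✓
  (2,6): δ = 50.48°  ·
  (3,4): δ = 102.30°  ·
  (3,5): δ = 53.00°  ·
  (3,6): δ = 10.38°  ✓
  (4,5): δ = 130.70°  ·
  (4,6): δ = 88.08°  ·
  (5,6): δ = 137.38°  ·
antipodal pairs: 3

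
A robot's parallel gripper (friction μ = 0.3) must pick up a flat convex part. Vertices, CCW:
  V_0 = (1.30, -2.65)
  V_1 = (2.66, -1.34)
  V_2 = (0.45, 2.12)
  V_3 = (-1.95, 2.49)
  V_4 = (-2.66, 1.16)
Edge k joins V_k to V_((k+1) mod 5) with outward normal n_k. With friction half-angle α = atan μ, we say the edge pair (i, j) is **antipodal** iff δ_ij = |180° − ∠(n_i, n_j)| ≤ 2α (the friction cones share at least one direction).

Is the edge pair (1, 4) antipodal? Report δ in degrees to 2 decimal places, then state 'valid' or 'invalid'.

δ = 13.54°, valid

α = atan 0.3 = 16.70°;  2α = 33.40°
edge 1: e_1 = (-2.21, +3.46);  n_1 = (+0.8428, +0.5383)
edge 4: e_4 = (+3.96, -3.81);  n_4 = (-0.6933, -0.7206)
∠(n_1, n_4) = 166.46°
δ = |180° − 166.46°| = 13.54°
13.54° ≤ 2α = 33.40°  →  valid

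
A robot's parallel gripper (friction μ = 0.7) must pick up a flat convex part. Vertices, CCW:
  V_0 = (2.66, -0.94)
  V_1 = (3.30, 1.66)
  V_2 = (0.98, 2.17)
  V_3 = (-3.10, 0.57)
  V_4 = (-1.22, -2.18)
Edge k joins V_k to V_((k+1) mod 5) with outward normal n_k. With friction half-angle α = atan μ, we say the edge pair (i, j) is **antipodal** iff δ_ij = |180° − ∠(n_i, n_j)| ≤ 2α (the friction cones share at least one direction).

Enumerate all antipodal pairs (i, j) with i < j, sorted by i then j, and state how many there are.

count = 5; pairs: (0,2), (0,3), (1,3), (1,4), (2,4)

α = atan 0.7 = 34.99°;  2α = 69.98°
n_0 = (+0.9710, -0.2390)
n_1 = (+0.2147, +0.9767)
n_2 = (-0.3651, +0.9310)
n_3 = (-0.8255, -0.5644)
n_4 = (+0.3044, -0.9525)
  (0,1): δ = 88.57°  ·
  (0,2): δ = 54.76°  ✓
  (0,3): δ = 48.19°  ✓
  (0,4): δ = 121.55°  ·
  (1,2): δ = 146.19°  ·
  (1,3): δ = 43.24°  ✓
  (1,4): δ = 30.12°  ✓
  (2,3): δ = 77.06°  ·
  (2,4): δ = 3.69°  ✓
  (3,4): δ = 106.63°  ·
antipodal pairs: 5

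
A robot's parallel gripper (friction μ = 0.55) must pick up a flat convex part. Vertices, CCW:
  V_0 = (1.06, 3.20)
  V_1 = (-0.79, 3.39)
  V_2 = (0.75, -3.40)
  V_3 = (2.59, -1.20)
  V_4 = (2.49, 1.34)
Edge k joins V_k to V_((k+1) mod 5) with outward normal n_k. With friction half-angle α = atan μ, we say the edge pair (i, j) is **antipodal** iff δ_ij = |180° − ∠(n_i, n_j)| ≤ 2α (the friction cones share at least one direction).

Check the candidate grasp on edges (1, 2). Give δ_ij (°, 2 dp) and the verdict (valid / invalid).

δ = 52.69°, valid

α = atan 0.55 = 28.81°;  2α = 57.62°
edge 1: e_1 = (+1.54, -6.79);  n_1 = (-0.9752, -0.2212)
edge 2: e_2 = (+1.84, +2.20);  n_2 = (+0.7671, -0.6416)
∠(n_1, n_2) = 127.31°
δ = |180° − 127.31°| = 52.69°
52.69° ≤ 2α = 57.62°  →  valid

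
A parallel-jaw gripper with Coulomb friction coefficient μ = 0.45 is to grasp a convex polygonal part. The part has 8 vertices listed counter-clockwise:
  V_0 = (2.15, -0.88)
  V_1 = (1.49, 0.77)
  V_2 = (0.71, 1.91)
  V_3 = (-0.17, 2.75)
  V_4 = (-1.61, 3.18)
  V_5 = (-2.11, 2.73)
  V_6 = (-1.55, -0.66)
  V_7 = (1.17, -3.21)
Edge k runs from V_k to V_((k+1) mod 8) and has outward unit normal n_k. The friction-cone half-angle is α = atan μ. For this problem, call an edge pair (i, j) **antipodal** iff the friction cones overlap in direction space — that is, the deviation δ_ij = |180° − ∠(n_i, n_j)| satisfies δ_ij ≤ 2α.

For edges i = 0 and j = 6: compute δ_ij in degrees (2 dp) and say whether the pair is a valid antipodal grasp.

δ = 25.05°, valid

α = atan 0.45 = 24.23°;  2α = 48.46°
edge 0: e_0 = (-0.66, +1.65);  n_0 = (+0.9285, +0.3714)
edge 6: e_6 = (+2.72, -2.55);  n_6 = (-0.6839, -0.7295)
∠(n_0, n_6) = 154.95°
δ = |180° − 154.95°| = 25.05°
25.05° ≤ 2α = 48.46°  →  valid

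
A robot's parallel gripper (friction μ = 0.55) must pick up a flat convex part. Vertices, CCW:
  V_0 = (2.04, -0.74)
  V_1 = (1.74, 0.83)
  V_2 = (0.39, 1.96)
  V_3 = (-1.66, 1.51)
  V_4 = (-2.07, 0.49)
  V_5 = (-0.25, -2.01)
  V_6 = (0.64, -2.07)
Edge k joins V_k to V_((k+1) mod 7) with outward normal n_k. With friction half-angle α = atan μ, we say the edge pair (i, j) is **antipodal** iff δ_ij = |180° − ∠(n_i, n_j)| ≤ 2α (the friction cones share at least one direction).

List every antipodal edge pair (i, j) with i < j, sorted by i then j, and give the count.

count = 7; pairs: (0,3), (0,4), (1,4), (1,5), (2,5), (2,6), (3,6)

α = atan 0.55 = 28.81°;  2α = 57.62°
n_0 = (+0.9822, +0.1877)
n_1 = (+0.6419, +0.7668)
n_2 = (-0.2144, +0.9767)
n_3 = (-0.9278, +0.3730)
n_4 = (-0.8085, -0.5886)
n_5 = (-0.0673, -0.9977)
n_6 = (+0.6887, -0.7250)
  (0,1): δ = 140.75°  ·
  (0,2): δ = 88.44°  ·
  (0,3): δ = 32.72°  ✓
  (0,4): δ = 25.24°  ✓
  (0,5): δ = 75.33°  ·
  (0,6): δ = 122.71°  ·
  (1,2): δ = 127.69°  ·
  (1,3): δ = 71.97°  ·
  (1,4): δ = 14.01°  ✓
  (1,5): δ = 36.07°  ✓
  (1,6): δ = 83.46°  ·
  (2,3): δ = 124.28°  ·
  (2,4): δ = 66.33°  ·
  (2,5): δ = 16.24°  ✓
  (2,6): δ = 31.15°  ✓
  (3,4): δ = 122.05°  ·
  (3,5): δ = 71.96°  ·
  (3,6): δ = 24.57°  ✓
  (4,5): δ = 129.91°  ·
  (4,6): δ = 82.52°  ·
  (5,6): δ = 132.61°  ·
antipodal pairs: 7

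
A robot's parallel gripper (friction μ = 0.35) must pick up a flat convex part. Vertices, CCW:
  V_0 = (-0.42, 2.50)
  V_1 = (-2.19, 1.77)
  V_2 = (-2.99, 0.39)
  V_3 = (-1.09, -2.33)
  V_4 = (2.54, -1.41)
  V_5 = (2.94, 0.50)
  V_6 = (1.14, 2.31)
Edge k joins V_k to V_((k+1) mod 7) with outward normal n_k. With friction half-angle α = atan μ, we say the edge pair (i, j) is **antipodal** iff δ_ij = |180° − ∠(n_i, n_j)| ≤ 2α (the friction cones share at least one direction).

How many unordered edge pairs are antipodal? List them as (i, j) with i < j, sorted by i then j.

α = atan 0.35 = 19.29°;  2α = 38.58°
n_0 = (-0.3813, +0.9245)
n_1 = (-0.8651, +0.5015)
n_2 = (-0.8198, -0.5727)
n_3 = (+0.2457, -0.9694)
n_4 = (+0.9788, -0.2050)
n_5 = (+0.7091, +0.7051)
n_6 = (+0.1209, +0.9927)
  (0,1): δ = 142.51°  ·
  (0,2): δ = 77.48°  ·
  (0,3): δ = 8.19°  ✓
  (0,4): δ = 55.76°  ·
  (0,5): δ = 112.43°  ·
  (0,6): δ = 150.64°  ·
  (1,2): δ = 114.96°  ·
  (1,3): δ = 45.68°  ·
  (1,4): δ = 18.27°  ✓
  (1,5): δ = 74.94°  ·
  (1,6): δ = 113.16°  ·
  (2,3): δ = 110.71°  ·
  (2,4): δ = 46.76°  ·
  (2,5): δ = 9.91°  ✓
  (2,6): δ = 48.12°  ·
  (3,4): δ = 116.05°  ·
  (3,5): δ = 59.38°  ·
  (3,6): δ = 21.17°  ✓
  (4,5): δ = 123.33°  ·
  (4,6): δ = 85.12°  ·
  (5,6): δ = 141.79°  ·
antipodal pairs: 4

count = 4; pairs: (0,3), (1,4), (2,5), (3,6)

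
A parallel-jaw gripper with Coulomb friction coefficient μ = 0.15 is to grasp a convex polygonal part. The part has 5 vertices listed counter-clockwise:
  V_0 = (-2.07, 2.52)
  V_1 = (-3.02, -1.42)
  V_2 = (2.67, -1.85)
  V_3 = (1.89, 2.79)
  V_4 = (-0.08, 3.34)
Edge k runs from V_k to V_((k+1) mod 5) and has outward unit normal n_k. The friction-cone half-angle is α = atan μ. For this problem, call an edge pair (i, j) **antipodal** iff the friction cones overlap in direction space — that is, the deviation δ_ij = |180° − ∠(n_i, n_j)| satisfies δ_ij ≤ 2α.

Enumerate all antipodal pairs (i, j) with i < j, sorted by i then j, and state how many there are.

count = 1; pairs: (1,3)

α = atan 0.15 = 8.53°;  2α = 17.06°
n_0 = (-0.9721, +0.2344)
n_1 = (-0.0754, -0.9972)
n_2 = (+0.9862, +0.1658)
n_3 = (+0.2689, +0.9632)
n_4 = (-0.3810, +0.9246)
  (0,1): δ = 80.77°  ·
  (0,2): δ = 23.10°  ·
  (0,3): δ = 87.96°  ·
  (0,4): δ = 125.95°  ·
  (1,2): δ = 76.14°  ·
  (1,3): δ = 11.28°  ✓
  (1,4): δ = 26.72°  ·
  (2,3): δ = 115.14°  ·
  (2,4): δ = 77.15°  ·
  (3,4): δ = 142.01°  ·
antipodal pairs: 1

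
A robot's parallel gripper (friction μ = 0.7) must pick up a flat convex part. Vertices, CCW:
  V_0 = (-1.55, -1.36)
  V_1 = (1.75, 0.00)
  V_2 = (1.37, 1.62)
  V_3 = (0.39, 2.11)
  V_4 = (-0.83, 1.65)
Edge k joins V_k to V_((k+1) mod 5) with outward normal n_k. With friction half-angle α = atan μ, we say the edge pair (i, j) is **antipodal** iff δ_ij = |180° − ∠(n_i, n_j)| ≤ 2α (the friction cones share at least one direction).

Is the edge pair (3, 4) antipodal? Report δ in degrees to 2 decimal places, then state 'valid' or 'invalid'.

α = atan 0.7 = 34.99°;  2α = 69.98°
edge 3: e_3 = (-1.22, -0.46);  n_3 = (-0.3528, +0.9357)
edge 4: e_4 = (-0.72, -3.01);  n_4 = (-0.9726, +0.2326)
∠(n_3, n_4) = 55.89°
δ = |180° − 55.89°| = 124.11°
124.11° > 2α = 69.98°  →  invalid

δ = 124.11°, invalid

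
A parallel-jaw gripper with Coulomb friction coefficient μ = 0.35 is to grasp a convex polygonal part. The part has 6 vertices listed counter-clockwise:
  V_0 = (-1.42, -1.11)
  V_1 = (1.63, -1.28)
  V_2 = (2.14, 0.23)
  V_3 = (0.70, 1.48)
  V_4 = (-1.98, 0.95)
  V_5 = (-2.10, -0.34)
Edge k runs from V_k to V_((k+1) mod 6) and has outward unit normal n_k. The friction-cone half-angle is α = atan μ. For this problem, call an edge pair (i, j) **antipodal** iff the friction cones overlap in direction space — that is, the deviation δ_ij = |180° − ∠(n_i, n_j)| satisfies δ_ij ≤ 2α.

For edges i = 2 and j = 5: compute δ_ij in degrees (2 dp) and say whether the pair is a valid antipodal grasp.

α = atan 0.35 = 19.29°;  2α = 38.58°
edge 2: e_2 = (-1.44, +1.25);  n_2 = (+0.6555, +0.7552)
edge 5: e_5 = (+0.68, -0.77);  n_5 = (-0.7496, -0.6619)
∠(n_2, n_5) = 172.41°
δ = |180° − 172.41°| = 7.59°
7.59° ≤ 2α = 38.58°  →  valid

δ = 7.59°, valid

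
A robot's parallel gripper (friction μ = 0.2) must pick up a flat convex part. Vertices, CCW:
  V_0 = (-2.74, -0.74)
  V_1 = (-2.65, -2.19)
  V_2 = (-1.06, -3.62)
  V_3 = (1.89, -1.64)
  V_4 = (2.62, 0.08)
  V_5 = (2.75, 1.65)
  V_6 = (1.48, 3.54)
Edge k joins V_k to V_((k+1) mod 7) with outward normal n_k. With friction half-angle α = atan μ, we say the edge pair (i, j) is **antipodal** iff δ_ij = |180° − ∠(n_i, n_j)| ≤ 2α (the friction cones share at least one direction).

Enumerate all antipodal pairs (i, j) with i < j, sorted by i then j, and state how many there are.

α = atan 0.2 = 11.31°;  2α = 22.62°
n_0 = (-0.9981, -0.0619)
n_1 = (-0.6687, -0.7435)
n_2 = (+0.5573, -0.8303)
n_3 = (+0.9205, -0.3907)
n_4 = (+0.9966, -0.0825)
n_5 = (+0.8300, +0.5577)
n_6 = (-0.7121, +0.7021)
  (0,1): δ = 135.52°  ·
  (0,2): δ = 59.68°  ·
  (0,3): δ = 26.55°  ·
  (0,4): δ = 8.29°  ✓
  (0,5): δ = 30.35°  ·
  (0,6): δ = 131.85°  ·
  (1,2): δ = 104.16°  ·
  (1,3): δ = 71.03°  ·
  (1,4): δ = 52.77°  ·
  (1,5): δ = 14.13°  ✓
  (1,6): δ = 87.37°  ·
  (2,3): δ = 146.87°  ·
  (2,4): δ = 128.60°  ·
  (2,5): δ = 89.97°  ·
  (2,6): δ = 11.54°  ✓
  (3,4): δ = 161.74°  ·
  (3,5): δ = 123.10°  ·
  (3,6): δ = 21.60°  ✓
  (4,5): δ = 141.37°  ·
  (4,6): δ = 39.86°  ·
  (5,6): δ = 78.49°  ·
antipodal pairs: 4

count = 4; pairs: (0,4), (1,5), (2,6), (3,6)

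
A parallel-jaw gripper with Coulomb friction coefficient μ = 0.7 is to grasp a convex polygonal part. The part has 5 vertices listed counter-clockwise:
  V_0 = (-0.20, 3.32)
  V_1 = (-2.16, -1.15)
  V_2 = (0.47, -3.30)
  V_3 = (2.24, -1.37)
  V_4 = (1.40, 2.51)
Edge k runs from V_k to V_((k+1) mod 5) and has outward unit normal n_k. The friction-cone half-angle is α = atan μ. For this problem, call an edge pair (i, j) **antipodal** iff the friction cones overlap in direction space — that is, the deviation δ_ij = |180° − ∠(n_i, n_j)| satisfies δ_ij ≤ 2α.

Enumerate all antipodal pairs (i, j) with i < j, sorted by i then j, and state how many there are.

α = atan 0.7 = 34.99°;  2α = 69.98°
n_0 = (-0.9158, +0.4016)
n_1 = (-0.6329, -0.7742)
n_2 = (+0.7370, -0.6759)
n_3 = (+0.9774, +0.2116)
n_4 = (+0.4517, +0.8922)
  (0,1): δ = 105.59°  ·
  (0,2): δ = 18.85°  ✓
  (0,3): δ = 35.89°  ✓
  (0,4): δ = 86.83°  ·
  (1,2): δ = 93.26°  ·
  (1,3): δ = 38.52°  ✓
  (1,4): δ = 12.41°  ✓
  (2,3): δ = 125.26°  ·
  (2,4): δ = 74.33°  ·
  (3,4): δ = 129.07°  ·
antipodal pairs: 4

count = 4; pairs: (0,2), (0,3), (1,3), (1,4)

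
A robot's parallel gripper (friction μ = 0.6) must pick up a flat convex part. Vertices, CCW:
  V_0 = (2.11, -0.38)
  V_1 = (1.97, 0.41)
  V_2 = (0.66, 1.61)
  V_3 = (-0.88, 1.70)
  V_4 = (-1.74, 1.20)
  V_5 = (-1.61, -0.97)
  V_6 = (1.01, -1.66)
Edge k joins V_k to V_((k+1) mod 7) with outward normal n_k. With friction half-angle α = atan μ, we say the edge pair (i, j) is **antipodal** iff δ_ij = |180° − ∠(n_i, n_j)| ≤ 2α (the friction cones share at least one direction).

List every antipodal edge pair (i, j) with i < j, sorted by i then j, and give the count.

α = atan 0.6 = 30.96°;  2α = 61.93°
n_0 = (+0.9847, +0.1745)
n_1 = (+0.6755, +0.7374)
n_2 = (+0.0583, +0.9983)
n_3 = (-0.5026, +0.8645)
n_4 = (-0.9982, -0.0598)
n_5 = (-0.2547, -0.9670)
n_6 = (+0.7584, -0.6518)
  (0,1): δ = 142.54°  ·
  (0,2): δ = 103.39°  ·
  (0,3): δ = 69.88°  ·
  (0,4): δ = 6.62°  ✓
  (0,5): δ = 65.20°  ·
  (0,6): δ = 129.28°  ·
  (1,2): δ = 140.85°  ·
  (1,3): δ = 107.34°  ·
  (1,4): δ = 44.08°  ✓
  (1,5): δ = 27.74°  ✓
  (1,6): δ = 91.82°  ·
  (2,3): δ = 146.48°  ·
  (2,4): δ = 83.23°  ·
  (2,5): δ = 11.41°  ✓
  (2,6): δ = 52.67°  ✓
  (3,4): δ = 116.75°  ·
  (3,5): δ = 44.93°  ✓
  (3,6): δ = 19.15°  ✓
  (4,5): δ = 108.18°  ·
  (4,6): δ = 44.10°  ✓
  (5,6): δ = 115.92°  ·
antipodal pairs: 8

count = 8; pairs: (0,4), (1,4), (1,5), (2,5), (2,6), (3,5), (3,6), (4,6)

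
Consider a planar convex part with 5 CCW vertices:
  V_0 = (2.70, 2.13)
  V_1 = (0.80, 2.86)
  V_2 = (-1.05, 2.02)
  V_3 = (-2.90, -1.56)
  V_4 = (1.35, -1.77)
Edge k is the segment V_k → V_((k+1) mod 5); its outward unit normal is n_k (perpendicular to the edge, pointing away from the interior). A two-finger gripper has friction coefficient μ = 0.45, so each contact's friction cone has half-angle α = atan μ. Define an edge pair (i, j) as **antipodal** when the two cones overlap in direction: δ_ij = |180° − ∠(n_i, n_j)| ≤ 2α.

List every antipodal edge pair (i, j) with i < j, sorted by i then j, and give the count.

count = 4; pairs: (0,3), (1,3), (1,4), (2,4)

α = atan 0.45 = 24.23°;  2α = 48.46°
n_0 = (+0.3586, +0.9335)
n_1 = (-0.4134, +0.9105)
n_2 = (-0.8884, +0.4591)
n_3 = (-0.0494, -0.9988)
n_4 = (+0.9450, -0.3271)
  (0,1): δ = 134.56°  ·
  (0,2): δ = 96.31°  ·
  (0,3): δ = 18.19°  ✓
  (0,4): δ = 91.92°  ·
  (1,2): δ = 141.75°  ·
  (1,3): δ = 27.25°  ✓
  (1,4): δ = 46.49°  ✓
  (2,3): δ = 65.50°  ·
  (2,4): δ = 8.23°  ✓
  (3,4): δ = 106.26°  ·
antipodal pairs: 4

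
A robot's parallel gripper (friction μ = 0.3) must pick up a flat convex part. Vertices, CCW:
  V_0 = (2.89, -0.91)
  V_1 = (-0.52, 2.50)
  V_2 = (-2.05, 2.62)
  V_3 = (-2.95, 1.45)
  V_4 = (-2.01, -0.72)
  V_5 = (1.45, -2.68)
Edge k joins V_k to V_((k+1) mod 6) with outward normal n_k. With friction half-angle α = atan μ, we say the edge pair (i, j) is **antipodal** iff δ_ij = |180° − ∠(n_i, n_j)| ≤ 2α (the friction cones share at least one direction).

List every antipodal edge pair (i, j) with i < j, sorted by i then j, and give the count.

count = 4; pairs: (0,3), (0,4), (1,4), (2,5)

α = atan 0.3 = 16.70°;  2α = 33.40°
n_0 = (+0.7071, +0.7071)
n_1 = (+0.0782, +0.9969)
n_2 = (-0.7926, +0.6097)
n_3 = (-0.9176, -0.3975)
n_4 = (-0.4929, -0.8701)
n_5 = (+0.7757, -0.6311)
  (0,1): δ = 139.48°  ·
  (0,2): δ = 82.57°  ·
  (0,3): δ = 21.58°  ✓
  (0,4): δ = 15.47°  ✓
  (0,5): δ = 95.87°  ·
  (1,2): δ = 123.08°  ·
  (1,3): δ = 62.09°  ·
  (1,4): δ = 25.05°  ✓
  (1,5): δ = 55.35°  ·
  (2,3): δ = 119.01°  ·
  (2,4): δ = 81.96°  ·
  (2,5): δ = 1.56°  ✓
  (3,4): δ = 142.95°  ·
  (3,5): δ = 62.55°  ·
  (4,5): δ = 99.60°  ·
antipodal pairs: 4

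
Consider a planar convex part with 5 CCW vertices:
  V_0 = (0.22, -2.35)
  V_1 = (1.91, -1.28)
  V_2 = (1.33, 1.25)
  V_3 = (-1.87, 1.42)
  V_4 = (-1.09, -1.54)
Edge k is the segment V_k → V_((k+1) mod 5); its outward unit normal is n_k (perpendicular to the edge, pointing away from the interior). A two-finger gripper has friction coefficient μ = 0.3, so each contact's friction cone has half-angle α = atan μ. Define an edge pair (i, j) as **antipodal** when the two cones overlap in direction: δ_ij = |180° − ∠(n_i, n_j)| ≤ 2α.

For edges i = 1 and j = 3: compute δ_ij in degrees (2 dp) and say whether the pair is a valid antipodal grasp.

δ = 1.85°, valid

α = atan 0.3 = 16.70°;  2α = 33.40°
edge 1: e_1 = (-0.58, +2.53);  n_1 = (+0.9747, +0.2235)
edge 3: e_3 = (+0.78, -2.96);  n_3 = (-0.9670, -0.2548)
∠(n_1, n_3) = 178.15°
δ = |180° − 178.15°| = 1.85°
1.85° ≤ 2α = 33.40°  →  valid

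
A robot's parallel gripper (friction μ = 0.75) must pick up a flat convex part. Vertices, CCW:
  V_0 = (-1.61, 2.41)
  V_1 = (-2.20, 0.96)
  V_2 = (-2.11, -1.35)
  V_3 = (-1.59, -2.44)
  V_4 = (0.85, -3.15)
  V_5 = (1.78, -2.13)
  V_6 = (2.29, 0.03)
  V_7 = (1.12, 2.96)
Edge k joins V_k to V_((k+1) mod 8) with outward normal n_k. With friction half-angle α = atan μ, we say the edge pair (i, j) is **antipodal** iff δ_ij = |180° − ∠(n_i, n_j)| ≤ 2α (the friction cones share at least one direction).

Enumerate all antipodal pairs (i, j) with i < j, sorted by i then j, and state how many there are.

count = 13; pairs: (0,4), (0,5), (0,6), (1,4), (1,5), (1,6), (2,4), (2,5), (2,6), (3,6), (3,7), (4,7), (5,7)

α = atan 0.75 = 36.87°;  2α = 73.74°
n_0 = (-0.9263, +0.3769)
n_1 = (-0.9992, -0.0389)
n_2 = (-0.9026, -0.4306)
n_3 = (-0.2794, -0.9602)
n_4 = (+0.7390, -0.6738)
n_5 = (+0.9732, -0.2298)
n_6 = (+0.9287, +0.3708)
n_7 = (-0.1975, +0.9803)
  (0,1): δ = 155.63°  ·
  (0,2): δ = 132.35°  ·
  (0,3): δ = 84.08°  ·
  (0,4): δ = 20.22°  ✓
  (0,5): δ = 8.86°  ✓
  (0,6): δ = 43.91°  ✓
  (0,7): δ = 123.53°  ·
  (1,2): δ = 156.73°  ·
  (1,3): δ = 108.46°  ·
  (1,4): δ = 44.59°  ✓
  (1,5): δ = 15.52°  ✓
  (1,6): δ = 19.54°  ✓
  (1,7): δ = 99.16°  ·
  (2,3): δ = 131.73°  ·
  (2,4): δ = 67.86°  ✓
  (2,5): δ = 38.79°  ✓
  (2,6): δ = 3.74°  ✓
  (2,7): δ = 75.89°  ·
  (3,4): δ = 116.13°  ·
  (3,5): δ = 87.06°  ·
  (3,6): δ = 52.01°  ✓
  (3,7): δ = 27.61°  ✓
  (4,5): δ = 150.93°  ·
  (4,6): δ = 115.87°  ·
  (4,7): δ = 36.25°  ✓
  (5,6): δ = 144.95°  ·
  (5,7): δ = 65.32°  ✓
  (6,7): δ = 100.38°  ·
antipodal pairs: 13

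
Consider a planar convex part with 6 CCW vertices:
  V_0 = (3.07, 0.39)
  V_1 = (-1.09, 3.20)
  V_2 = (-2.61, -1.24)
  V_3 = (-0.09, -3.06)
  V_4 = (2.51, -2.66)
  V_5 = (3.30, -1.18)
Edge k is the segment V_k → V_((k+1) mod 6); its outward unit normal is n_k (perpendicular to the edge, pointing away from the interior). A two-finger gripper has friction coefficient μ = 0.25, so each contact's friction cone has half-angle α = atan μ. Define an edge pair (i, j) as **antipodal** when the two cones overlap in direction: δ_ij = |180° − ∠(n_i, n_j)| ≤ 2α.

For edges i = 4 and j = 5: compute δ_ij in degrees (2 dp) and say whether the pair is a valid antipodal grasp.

δ = 143.57°, invalid

α = atan 0.25 = 14.04°;  2α = 28.07°
edge 4: e_4 = (+0.79, +1.48);  n_4 = (+0.8822, -0.4709)
edge 5: e_5 = (-0.23, +1.57);  n_5 = (+0.9894, +0.1449)
∠(n_4, n_5) = 36.43°
δ = |180° − 36.43°| = 143.57°
143.57° > 2α = 28.07°  →  invalid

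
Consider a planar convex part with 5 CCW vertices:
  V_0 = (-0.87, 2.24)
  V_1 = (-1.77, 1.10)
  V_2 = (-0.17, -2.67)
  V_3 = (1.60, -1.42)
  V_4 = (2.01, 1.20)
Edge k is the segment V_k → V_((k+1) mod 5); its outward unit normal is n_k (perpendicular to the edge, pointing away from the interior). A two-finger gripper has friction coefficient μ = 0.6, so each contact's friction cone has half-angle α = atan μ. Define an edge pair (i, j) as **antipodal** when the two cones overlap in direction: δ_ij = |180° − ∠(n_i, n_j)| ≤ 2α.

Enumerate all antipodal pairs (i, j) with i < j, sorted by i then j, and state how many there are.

count = 5; pairs: (0,2), (0,3), (1,3), (1,4), (2,4)

α = atan 0.6 = 30.96°;  2α = 61.93°
n_0 = (-0.7849, +0.6196)
n_1 = (-0.9205, -0.3907)
n_2 = (+0.5769, -0.8168)
n_3 = (+0.9880, -0.1546)
n_4 = (+0.3396, +0.9406)
  (0,1): δ = 118.71°  ·
  (0,2): δ = 16.48°  ✓
  (0,3): δ = 29.40°  ✓
  (0,4): δ = 108.43°  ·
  (1,2): δ = 77.77°  ·
  (1,3): δ = 31.89°  ✓
  (1,4): δ = 47.15°  ✓
  (2,3): δ = 134.12°  ·
  (2,4): δ = 55.09°  ✓
  (3,4): δ = 100.96°  ·
antipodal pairs: 5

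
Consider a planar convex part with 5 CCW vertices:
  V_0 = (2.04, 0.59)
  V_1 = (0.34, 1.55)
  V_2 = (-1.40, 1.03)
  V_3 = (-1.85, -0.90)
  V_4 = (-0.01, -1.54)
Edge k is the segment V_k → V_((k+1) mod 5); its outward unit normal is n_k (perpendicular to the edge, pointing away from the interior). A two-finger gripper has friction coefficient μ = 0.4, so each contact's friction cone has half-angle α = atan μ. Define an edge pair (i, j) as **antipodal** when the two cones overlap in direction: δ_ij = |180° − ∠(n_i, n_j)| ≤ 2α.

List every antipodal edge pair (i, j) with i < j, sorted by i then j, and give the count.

α = atan 0.4 = 21.80°;  2α = 43.60°
n_0 = (+0.4917, +0.8708)
n_1 = (-0.2863, +0.9581)
n_2 = (-0.9739, +0.2271)
n_3 = (-0.3285, -0.9445)
n_4 = (+0.7205, -0.6934)
  (0,1): δ = 133.91°  ·
  (0,2): δ = 73.67°  ·
  (0,3): δ = 10.27°  ✓
  (0,4): δ = 75.55°  ·
  (1,2): δ = 119.76°  ·
  (1,3): δ = 35.82°  ✓
  (1,4): δ = 29.46°  ✓
  (2,3): δ = 96.05°  ·
  (2,4): δ = 30.78°  ✓
  (3,4): δ = 114.72°  ·
antipodal pairs: 4

count = 4; pairs: (0,3), (1,3), (1,4), (2,4)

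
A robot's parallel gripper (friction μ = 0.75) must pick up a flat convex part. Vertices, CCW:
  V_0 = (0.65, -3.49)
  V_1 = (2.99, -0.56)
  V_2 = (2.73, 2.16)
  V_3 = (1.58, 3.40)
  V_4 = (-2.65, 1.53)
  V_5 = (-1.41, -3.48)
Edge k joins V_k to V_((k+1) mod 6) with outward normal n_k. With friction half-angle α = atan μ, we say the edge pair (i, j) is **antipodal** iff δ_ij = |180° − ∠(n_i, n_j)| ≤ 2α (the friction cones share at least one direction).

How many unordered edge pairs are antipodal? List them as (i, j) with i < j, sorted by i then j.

count = 7; pairs: (0,3), (0,4), (1,3), (1,4), (2,4), (2,5), (3,5)

α = atan 0.75 = 36.87°;  2α = 73.74°
n_0 = (+0.7814, -0.6240)
n_1 = (+0.9955, +0.0952)
n_2 = (+0.7332, +0.6800)
n_3 = (-0.4043, +0.9146)
n_4 = (-0.9707, -0.2403)
n_5 = (-0.0049, -1.0000)
  (0,1): δ = 135.93°  ·
  (0,2): δ = 98.54°  ·
  (0,3): δ = 27.54°  ✓
  (0,4): δ = 52.51°  ✓
  (0,5): δ = 128.33°  ·
  (1,2): δ = 142.62°  ·
  (1,3): δ = 71.61°  ✓
  (1,4): δ = 8.44°  ✓
  (1,5): δ = 84.26°  ·
  (2,3): δ = 108.99°  ·
  (2,4): δ = 28.94°  ✓
  (2,5): δ = 46.88°  ✓
  (3,4): δ = 99.95°  ·
  (3,5): δ = 24.13°  ✓
  (4,5): δ = 104.18°  ·
antipodal pairs: 7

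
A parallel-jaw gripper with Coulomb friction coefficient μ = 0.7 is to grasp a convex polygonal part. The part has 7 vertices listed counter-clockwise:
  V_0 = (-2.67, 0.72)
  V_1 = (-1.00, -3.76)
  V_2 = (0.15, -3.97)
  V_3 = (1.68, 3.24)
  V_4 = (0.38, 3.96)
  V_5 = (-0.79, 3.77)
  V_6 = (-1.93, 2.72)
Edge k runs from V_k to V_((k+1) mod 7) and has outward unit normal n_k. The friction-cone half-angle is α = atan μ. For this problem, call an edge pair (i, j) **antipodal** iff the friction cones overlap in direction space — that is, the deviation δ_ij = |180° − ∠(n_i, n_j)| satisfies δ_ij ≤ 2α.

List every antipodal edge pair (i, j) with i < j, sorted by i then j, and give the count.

count = 8; pairs: (0,2), (0,3), (1,3), (1,4), (1,5), (2,4), (2,5), (2,6)

α = atan 0.7 = 34.99°;  2α = 69.98°
n_0 = (-0.9370, -0.3493)
n_1 = (-0.1796, -0.9837)
n_2 = (+0.9782, -0.2076)
n_3 = (+0.4845, +0.8748)
n_4 = (-0.1603, +0.9871)
n_5 = (-0.6775, +0.7355)
n_6 = (-0.9379, +0.3470)
  (0,1): δ = 120.79°  ·
  (0,2): δ = 32.42°  ✓
  (0,3): δ = 40.58°  ✓
  (0,4): δ = 78.78°  ·
  (0,5): δ = 112.20°  ·
  (0,6): δ = 139.25°  ·
  (1,2): δ = 91.63°  ·
  (1,3): δ = 18.63°  ✓
  (1,4): δ = 19.57°  ✓
  (1,5): δ = 53.00°  ✓
  (1,6): δ = 80.04°  ·
  (2,3): δ = 107.00°  ·
  (2,4): δ = 68.80°  ✓
  (2,5): δ = 35.37°  ✓
  (2,6): δ = 8.32°  ✓
  (3,4): δ = 141.80°  ·
  (3,5): δ = 108.37°  ·
  (3,6): δ = 81.32°  ·
  (4,5): δ = 146.58°  ·
  (4,6): δ = 119.53°  ·
  (5,6): δ = 152.95°  ·
antipodal pairs: 8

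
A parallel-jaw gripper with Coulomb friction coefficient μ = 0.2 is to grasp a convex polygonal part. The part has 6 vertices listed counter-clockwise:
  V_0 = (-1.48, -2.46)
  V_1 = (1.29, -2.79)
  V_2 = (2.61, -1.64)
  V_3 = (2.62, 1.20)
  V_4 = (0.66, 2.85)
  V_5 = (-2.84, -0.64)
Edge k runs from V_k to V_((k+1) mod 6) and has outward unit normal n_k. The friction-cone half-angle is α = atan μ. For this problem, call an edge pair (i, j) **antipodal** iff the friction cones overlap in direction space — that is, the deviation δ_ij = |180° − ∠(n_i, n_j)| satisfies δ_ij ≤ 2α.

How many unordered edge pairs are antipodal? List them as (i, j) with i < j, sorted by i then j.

α = atan 0.2 = 11.31°;  2α = 22.62°
n_0 = (-0.1183, -0.9930)
n_1 = (+0.6569, -0.7540)
n_2 = (+1.0000, -0.0035)
n_3 = (+0.6440, +0.7650)
n_4 = (-0.7061, +0.7081)
n_5 = (-0.8011, -0.5986)
  (0,1): δ = 132.14°  ·
  (0,2): δ = 83.41°  ·
  (0,3): δ = 33.30°  ·
  (0,4): δ = 51.71°  ·
  (0,5): δ = 133.56°  ·
  (1,2): δ = 131.26°  ·
  (1,3): δ = 81.15°  ·
  (1,4): δ = 3.86°  ✓
  (1,5): δ = 85.71°  ·
  (2,3): δ = 129.89°  ·
  (2,4): δ = 44.88°  ·
  (2,5): δ = 36.97°  ·
  (3,4): δ = 94.99°  ·
  (3,5): δ = 13.14°  ✓
  (4,5): δ = 98.15°  ·
antipodal pairs: 2

count = 2; pairs: (1,4), (3,5)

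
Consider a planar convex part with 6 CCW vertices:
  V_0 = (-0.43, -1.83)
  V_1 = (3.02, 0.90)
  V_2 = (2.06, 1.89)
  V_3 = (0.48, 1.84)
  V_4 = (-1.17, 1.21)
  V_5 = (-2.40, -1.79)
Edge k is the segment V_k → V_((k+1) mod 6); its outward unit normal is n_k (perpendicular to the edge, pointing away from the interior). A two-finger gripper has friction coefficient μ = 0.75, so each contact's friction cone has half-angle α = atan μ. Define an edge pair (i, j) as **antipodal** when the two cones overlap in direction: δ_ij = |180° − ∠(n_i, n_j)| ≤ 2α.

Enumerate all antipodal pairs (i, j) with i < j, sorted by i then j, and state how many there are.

α = atan 0.75 = 36.87°;  2α = 73.74°
n_0 = (+0.6205, -0.7842)
n_1 = (+0.7179, +0.6961)
n_2 = (-0.0316, +0.9995)
n_3 = (-0.3567, +0.9342)
n_4 = (-0.9253, +0.3794)
n_5 = (-0.0203, -0.9998)
  (0,1): δ = 84.24°  ·
  (0,2): δ = 36.54°  ✓
  (0,3): δ = 17.46°  ✓
  (0,4): δ = 29.35°  ✓
  (0,5): δ = 140.48°  ·
  (1,2): δ = 132.31°  ·
  (1,3): δ = 113.22°  ·
  (1,4): δ = 66.41°  ✓
  (1,5): δ = 44.72°  ✓
  (2,3): δ = 160.91°  ·
  (2,4): δ = 114.11°  ·
  (2,5): δ = 2.98°  ✓
  (3,4): δ = 133.19°  ·
  (3,5): δ = 22.06°  ✓
  (4,5): δ = 68.87°  ✓
antipodal pairs: 8

count = 8; pairs: (0,2), (0,3), (0,4), (1,4), (1,5), (2,5), (3,5), (4,5)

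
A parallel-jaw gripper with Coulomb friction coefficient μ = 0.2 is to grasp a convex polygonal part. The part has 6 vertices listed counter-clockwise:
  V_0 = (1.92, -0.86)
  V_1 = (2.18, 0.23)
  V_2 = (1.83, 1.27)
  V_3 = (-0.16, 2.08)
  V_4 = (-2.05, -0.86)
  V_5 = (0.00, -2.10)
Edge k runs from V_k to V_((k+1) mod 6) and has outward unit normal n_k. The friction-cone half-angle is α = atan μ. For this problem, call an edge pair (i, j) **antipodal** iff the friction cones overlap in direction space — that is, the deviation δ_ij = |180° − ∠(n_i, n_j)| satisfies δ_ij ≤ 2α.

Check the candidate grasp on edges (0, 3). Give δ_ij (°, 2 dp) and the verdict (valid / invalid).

δ = 19.32°, valid

α = atan 0.2 = 11.31°;  2α = 22.62°
edge 0: e_0 = (+0.26, +1.09);  n_0 = (+0.9727, -0.2320)
edge 3: e_3 = (-1.89, -2.94);  n_3 = (-0.8412, +0.5408)
∠(n_0, n_3) = 160.68°
δ = |180° − 160.68°| = 19.32°
19.32° ≤ 2α = 22.62°  →  valid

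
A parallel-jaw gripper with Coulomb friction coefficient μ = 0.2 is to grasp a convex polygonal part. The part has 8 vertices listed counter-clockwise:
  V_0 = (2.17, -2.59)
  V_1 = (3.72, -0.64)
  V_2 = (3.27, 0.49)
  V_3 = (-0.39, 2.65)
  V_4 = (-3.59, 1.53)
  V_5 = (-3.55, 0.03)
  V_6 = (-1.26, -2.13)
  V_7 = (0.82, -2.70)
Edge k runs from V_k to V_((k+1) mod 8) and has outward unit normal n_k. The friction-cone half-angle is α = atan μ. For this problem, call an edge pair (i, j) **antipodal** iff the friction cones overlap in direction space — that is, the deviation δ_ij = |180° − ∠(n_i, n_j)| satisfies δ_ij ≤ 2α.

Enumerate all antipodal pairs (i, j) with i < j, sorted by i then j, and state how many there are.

α = atan 0.2 = 11.31°;  2α = 22.62°
n_0 = (+0.7828, -0.6222)
n_1 = (+0.9290, +0.3700)
n_2 = (+0.5083, +0.8612)
n_3 = (-0.3304, +0.9439)
n_4 = (-0.9996, -0.0267)
n_5 = (-0.6862, -0.7275)
n_6 = (-0.2643, -0.9644)
n_7 = (+0.0812, -0.9967)
  (0,1): δ = 119.81°  ·
  (0,2): δ = 82.07°  ·
  (0,3): δ = 32.23°  ·
  (0,4): δ = 40.01°  ·
  (0,5): δ = 85.15°  ·
  (0,6): δ = 113.16°  ·
  (0,7): δ = 133.14°  ·
  (1,2): δ = 142.26°  ·
  (1,3): δ = 92.42°  ·
  (1,4): δ = 20.19°  ✓
  (1,5): δ = 24.96°  ·
  (1,6): δ = 52.96°  ·
  (1,7): δ = 72.94°  ·
  (2,3): δ = 130.16°  ·
  (2,4): δ = 57.92°  ·
  (2,5): δ = 12.78°  ✓
  (2,6): δ = 15.22°  ✓
  (2,7): δ = 35.21°  ·
  (3,4): δ = 107.76°  ·
  (3,5): δ = 62.62°  ·
  (3,6): δ = 34.62°  ·
  (3,7): δ = 14.63°  ✓
  (4,5): δ = 134.85°  ·
  (4,6): δ = 106.85°  ·
  (4,7): δ = 86.87°  ·
  (5,6): δ = 152.00°  ·
  (5,7): δ = 132.02°  ·
  (6,7): δ = 160.02°  ·
antipodal pairs: 4

count = 4; pairs: (1,4), (2,5), (2,6), (3,7)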